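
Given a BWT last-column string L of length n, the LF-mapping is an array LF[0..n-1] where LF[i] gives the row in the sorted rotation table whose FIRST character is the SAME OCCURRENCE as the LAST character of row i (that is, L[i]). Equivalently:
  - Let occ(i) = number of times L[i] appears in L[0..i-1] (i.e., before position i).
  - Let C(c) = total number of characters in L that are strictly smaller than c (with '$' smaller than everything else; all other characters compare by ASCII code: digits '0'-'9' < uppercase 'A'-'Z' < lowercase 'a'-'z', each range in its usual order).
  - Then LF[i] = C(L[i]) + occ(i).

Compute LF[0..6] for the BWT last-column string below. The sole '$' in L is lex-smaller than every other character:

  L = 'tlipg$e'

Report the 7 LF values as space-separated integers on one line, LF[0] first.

Char counts: '$':1, 'e':1, 'g':1, 'i':1, 'l':1, 'p':1, 't':1
C (first-col start): C('$')=0, C('e')=1, C('g')=2, C('i')=3, C('l')=4, C('p')=5, C('t')=6
L[0]='t': occ=0, LF[0]=C('t')+0=6+0=6
L[1]='l': occ=0, LF[1]=C('l')+0=4+0=4
L[2]='i': occ=0, LF[2]=C('i')+0=3+0=3
L[3]='p': occ=0, LF[3]=C('p')+0=5+0=5
L[4]='g': occ=0, LF[4]=C('g')+0=2+0=2
L[5]='$': occ=0, LF[5]=C('$')+0=0+0=0
L[6]='e': occ=0, LF[6]=C('e')+0=1+0=1

Answer: 6 4 3 5 2 0 1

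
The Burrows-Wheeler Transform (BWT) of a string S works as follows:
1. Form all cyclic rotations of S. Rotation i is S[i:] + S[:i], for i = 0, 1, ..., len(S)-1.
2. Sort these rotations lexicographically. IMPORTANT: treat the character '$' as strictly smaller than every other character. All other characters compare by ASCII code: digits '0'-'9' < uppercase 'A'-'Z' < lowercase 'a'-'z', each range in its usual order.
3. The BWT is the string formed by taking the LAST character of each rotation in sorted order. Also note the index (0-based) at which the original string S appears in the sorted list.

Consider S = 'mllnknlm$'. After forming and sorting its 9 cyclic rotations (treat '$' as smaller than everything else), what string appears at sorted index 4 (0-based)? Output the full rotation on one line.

Answer: lnknlm$ml

Derivation:
All 9 rotations (rotation i = S[i:]+S[:i]):
  rot[0] = mllnknlm$
  rot[1] = llnknlm$m
  rot[2] = lnknlm$ml
  rot[3] = nknlm$mll
  rot[4] = knlm$mlln
  rot[5] = nlm$mllnk
  rot[6] = lm$mllnkn
  rot[7] = m$mllnknl
  rot[8] = $mllnknlm
Sorted (with $ < everything):
  sorted[0] = $mllnknlm
  sorted[1] = knlm$mlln
  sorted[2] = llnknlm$m
  sorted[3] = lm$mllnkn
  sorted[4] = lnknlm$ml
  sorted[5] = m$mllnknl
  sorted[6] = mllnknlm$
  sorted[7] = nknlm$mll
  sorted[8] = nlm$mllnk
sorted[4] = lnknlm$ml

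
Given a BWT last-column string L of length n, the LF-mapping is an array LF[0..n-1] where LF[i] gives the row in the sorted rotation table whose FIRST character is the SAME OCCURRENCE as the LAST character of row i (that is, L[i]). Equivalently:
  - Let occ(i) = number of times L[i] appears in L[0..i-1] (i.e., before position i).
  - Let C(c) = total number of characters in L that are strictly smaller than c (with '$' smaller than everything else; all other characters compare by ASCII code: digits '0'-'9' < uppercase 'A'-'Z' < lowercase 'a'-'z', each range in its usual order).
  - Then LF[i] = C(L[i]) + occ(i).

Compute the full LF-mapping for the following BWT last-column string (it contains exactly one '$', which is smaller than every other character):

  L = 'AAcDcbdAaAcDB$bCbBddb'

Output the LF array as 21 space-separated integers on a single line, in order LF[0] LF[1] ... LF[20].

Char counts: '$':1, 'A':4, 'B':2, 'C':1, 'D':2, 'a':1, 'b':4, 'c':3, 'd':3
C (first-col start): C('$')=0, C('A')=1, C('B')=5, C('C')=7, C('D')=8, C('a')=10, C('b')=11, C('c')=15, C('d')=18
L[0]='A': occ=0, LF[0]=C('A')+0=1+0=1
L[1]='A': occ=1, LF[1]=C('A')+1=1+1=2
L[2]='c': occ=0, LF[2]=C('c')+0=15+0=15
L[3]='D': occ=0, LF[3]=C('D')+0=8+0=8
L[4]='c': occ=1, LF[4]=C('c')+1=15+1=16
L[5]='b': occ=0, LF[5]=C('b')+0=11+0=11
L[6]='d': occ=0, LF[6]=C('d')+0=18+0=18
L[7]='A': occ=2, LF[7]=C('A')+2=1+2=3
L[8]='a': occ=0, LF[8]=C('a')+0=10+0=10
L[9]='A': occ=3, LF[9]=C('A')+3=1+3=4
L[10]='c': occ=2, LF[10]=C('c')+2=15+2=17
L[11]='D': occ=1, LF[11]=C('D')+1=8+1=9
L[12]='B': occ=0, LF[12]=C('B')+0=5+0=5
L[13]='$': occ=0, LF[13]=C('$')+0=0+0=0
L[14]='b': occ=1, LF[14]=C('b')+1=11+1=12
L[15]='C': occ=0, LF[15]=C('C')+0=7+0=7
L[16]='b': occ=2, LF[16]=C('b')+2=11+2=13
L[17]='B': occ=1, LF[17]=C('B')+1=5+1=6
L[18]='d': occ=1, LF[18]=C('d')+1=18+1=19
L[19]='d': occ=2, LF[19]=C('d')+2=18+2=20
L[20]='b': occ=3, LF[20]=C('b')+3=11+3=14

Answer: 1 2 15 8 16 11 18 3 10 4 17 9 5 0 12 7 13 6 19 20 14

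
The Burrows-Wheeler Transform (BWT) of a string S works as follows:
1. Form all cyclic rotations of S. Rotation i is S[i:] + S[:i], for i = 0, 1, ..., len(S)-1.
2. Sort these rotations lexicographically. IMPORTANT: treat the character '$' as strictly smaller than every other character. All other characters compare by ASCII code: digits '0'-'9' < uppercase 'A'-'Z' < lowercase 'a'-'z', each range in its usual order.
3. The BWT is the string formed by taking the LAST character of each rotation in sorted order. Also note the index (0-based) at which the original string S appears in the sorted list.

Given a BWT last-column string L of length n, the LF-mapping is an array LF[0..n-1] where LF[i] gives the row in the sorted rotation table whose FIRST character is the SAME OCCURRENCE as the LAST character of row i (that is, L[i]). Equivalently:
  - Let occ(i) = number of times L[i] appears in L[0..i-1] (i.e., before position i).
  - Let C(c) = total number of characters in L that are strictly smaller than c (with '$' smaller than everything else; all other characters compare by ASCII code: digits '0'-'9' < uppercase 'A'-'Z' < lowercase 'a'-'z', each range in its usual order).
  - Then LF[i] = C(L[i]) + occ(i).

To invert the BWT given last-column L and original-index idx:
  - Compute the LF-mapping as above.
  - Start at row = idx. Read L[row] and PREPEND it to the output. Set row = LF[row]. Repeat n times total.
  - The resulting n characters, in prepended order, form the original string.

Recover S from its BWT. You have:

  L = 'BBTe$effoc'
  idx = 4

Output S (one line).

Answer: coffeeTBB$

Derivation:
LF mapping: 1 2 3 5 0 6 7 8 9 4
Walk LF starting at row 4, prepending L[row]:
  step 1: row=4, L[4]='$', prepend. Next row=LF[4]=0
  step 2: row=0, L[0]='B', prepend. Next row=LF[0]=1
  step 3: row=1, L[1]='B', prepend. Next row=LF[1]=2
  step 4: row=2, L[2]='T', prepend. Next row=LF[2]=3
  step 5: row=3, L[3]='e', prepend. Next row=LF[3]=5
  step 6: row=5, L[5]='e', prepend. Next row=LF[5]=6
  step 7: row=6, L[6]='f', prepend. Next row=LF[6]=7
  step 8: row=7, L[7]='f', prepend. Next row=LF[7]=8
  step 9: row=8, L[8]='o', prepend. Next row=LF[8]=9
  step 10: row=9, L[9]='c', prepend. Next row=LF[9]=4
Reversed output: coffeeTBB$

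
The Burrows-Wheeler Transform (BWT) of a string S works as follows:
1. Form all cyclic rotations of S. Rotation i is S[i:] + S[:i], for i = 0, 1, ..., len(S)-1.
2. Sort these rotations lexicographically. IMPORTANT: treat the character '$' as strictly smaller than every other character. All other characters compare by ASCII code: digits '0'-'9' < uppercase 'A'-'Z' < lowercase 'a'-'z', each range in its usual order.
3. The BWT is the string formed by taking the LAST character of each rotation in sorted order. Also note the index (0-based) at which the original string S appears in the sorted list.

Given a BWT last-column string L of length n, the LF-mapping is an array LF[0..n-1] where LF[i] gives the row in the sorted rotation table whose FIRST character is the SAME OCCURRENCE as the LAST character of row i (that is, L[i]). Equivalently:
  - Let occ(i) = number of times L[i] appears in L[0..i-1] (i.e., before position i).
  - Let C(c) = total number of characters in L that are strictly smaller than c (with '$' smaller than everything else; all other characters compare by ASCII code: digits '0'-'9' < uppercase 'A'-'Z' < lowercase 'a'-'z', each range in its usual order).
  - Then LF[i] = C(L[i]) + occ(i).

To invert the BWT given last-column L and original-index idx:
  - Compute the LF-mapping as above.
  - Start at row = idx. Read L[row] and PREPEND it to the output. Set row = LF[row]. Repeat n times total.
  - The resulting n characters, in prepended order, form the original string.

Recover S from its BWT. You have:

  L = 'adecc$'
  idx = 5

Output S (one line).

Answer: eccda$

Derivation:
LF mapping: 1 4 5 2 3 0
Walk LF starting at row 5, prepending L[row]:
  step 1: row=5, L[5]='$', prepend. Next row=LF[5]=0
  step 2: row=0, L[0]='a', prepend. Next row=LF[0]=1
  step 3: row=1, L[1]='d', prepend. Next row=LF[1]=4
  step 4: row=4, L[4]='c', prepend. Next row=LF[4]=3
  step 5: row=3, L[3]='c', prepend. Next row=LF[3]=2
  step 6: row=2, L[2]='e', prepend. Next row=LF[2]=5
Reversed output: eccda$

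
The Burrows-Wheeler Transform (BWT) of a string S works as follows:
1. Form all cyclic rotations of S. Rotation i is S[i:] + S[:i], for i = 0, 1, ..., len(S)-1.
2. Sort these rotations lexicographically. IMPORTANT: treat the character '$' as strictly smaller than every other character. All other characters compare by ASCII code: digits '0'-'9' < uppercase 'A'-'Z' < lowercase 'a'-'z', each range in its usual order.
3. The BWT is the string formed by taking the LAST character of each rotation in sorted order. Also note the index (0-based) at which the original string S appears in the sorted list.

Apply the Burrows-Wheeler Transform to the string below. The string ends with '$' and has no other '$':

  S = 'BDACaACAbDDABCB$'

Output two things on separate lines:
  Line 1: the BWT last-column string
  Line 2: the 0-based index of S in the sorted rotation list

All 16 rotations (rotation i = S[i:]+S[:i]):
  rot[0] = BDACaACAbDDABCB$
  rot[1] = DACaACAbDDABCB$B
  rot[2] = ACaACAbDDABCB$BD
  rot[3] = CaACAbDDABCB$BDA
  rot[4] = aACAbDDABCB$BDAC
  rot[5] = ACAbDDABCB$BDACa
  rot[6] = CAbDDABCB$BDACaA
  rot[7] = AbDDABCB$BDACaAC
  rot[8] = bDDABCB$BDACaACA
  rot[9] = DDABCB$BDACaACAb
  rot[10] = DABCB$BDACaACAbD
  rot[11] = ABCB$BDACaACAbDD
  rot[12] = BCB$BDACaACAbDDA
  rot[13] = CB$BDACaACAbDDAB
  rot[14] = B$BDACaACAbDDABC
  rot[15] = $BDACaACAbDDABCB
Sorted (with $ < everything):
  sorted[0] = $BDACaACAbDDABCB  (last char: 'B')
  sorted[1] = ABCB$BDACaACAbDD  (last char: 'D')
  sorted[2] = ACAbDDABCB$BDACa  (last char: 'a')
  sorted[3] = ACaACAbDDABCB$BD  (last char: 'D')
  sorted[4] = AbDDABCB$BDACaAC  (last char: 'C')
  sorted[5] = B$BDACaACAbDDABC  (last char: 'C')
  sorted[6] = BCB$BDACaACAbDDA  (last char: 'A')
  sorted[7] = BDACaACAbDDABCB$  (last char: '$')
  sorted[8] = CAbDDABCB$BDACaA  (last char: 'A')
  sorted[9] = CB$BDACaACAbDDAB  (last char: 'B')
  sorted[10] = CaACAbDDABCB$BDA  (last char: 'A')
  sorted[11] = DABCB$BDACaACAbD  (last char: 'D')
  sorted[12] = DACaACAbDDABCB$B  (last char: 'B')
  sorted[13] = DDABCB$BDACaACAb  (last char: 'b')
  sorted[14] = aACAbDDABCB$BDAC  (last char: 'C')
  sorted[15] = bDDABCB$BDACaACA  (last char: 'A')
Last column: BDaDCCA$ABADBbCA
Original string S is at sorted index 7

Answer: BDaDCCA$ABADBbCA
7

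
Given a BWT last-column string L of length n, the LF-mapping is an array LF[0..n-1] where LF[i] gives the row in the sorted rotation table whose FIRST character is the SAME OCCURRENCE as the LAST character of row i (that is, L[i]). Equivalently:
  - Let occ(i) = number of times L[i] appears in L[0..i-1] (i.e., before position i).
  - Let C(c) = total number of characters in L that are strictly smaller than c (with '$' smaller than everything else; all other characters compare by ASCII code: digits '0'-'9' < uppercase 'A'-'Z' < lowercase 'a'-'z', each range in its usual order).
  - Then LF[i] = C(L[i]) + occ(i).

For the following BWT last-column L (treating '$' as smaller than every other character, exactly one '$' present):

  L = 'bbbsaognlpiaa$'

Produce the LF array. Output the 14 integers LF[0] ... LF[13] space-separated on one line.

Answer: 4 5 6 13 1 11 7 10 9 12 8 2 3 0

Derivation:
Char counts: '$':1, 'a':3, 'b':3, 'g':1, 'i':1, 'l':1, 'n':1, 'o':1, 'p':1, 's':1
C (first-col start): C('$')=0, C('a')=1, C('b')=4, C('g')=7, C('i')=8, C('l')=9, C('n')=10, C('o')=11, C('p')=12, C('s')=13
L[0]='b': occ=0, LF[0]=C('b')+0=4+0=4
L[1]='b': occ=1, LF[1]=C('b')+1=4+1=5
L[2]='b': occ=2, LF[2]=C('b')+2=4+2=6
L[3]='s': occ=0, LF[3]=C('s')+0=13+0=13
L[4]='a': occ=0, LF[4]=C('a')+0=1+0=1
L[5]='o': occ=0, LF[5]=C('o')+0=11+0=11
L[6]='g': occ=0, LF[6]=C('g')+0=7+0=7
L[7]='n': occ=0, LF[7]=C('n')+0=10+0=10
L[8]='l': occ=0, LF[8]=C('l')+0=9+0=9
L[9]='p': occ=0, LF[9]=C('p')+0=12+0=12
L[10]='i': occ=0, LF[10]=C('i')+0=8+0=8
L[11]='a': occ=1, LF[11]=C('a')+1=1+1=2
L[12]='a': occ=2, LF[12]=C('a')+2=1+2=3
L[13]='$': occ=0, LF[13]=C('$')+0=0+0=0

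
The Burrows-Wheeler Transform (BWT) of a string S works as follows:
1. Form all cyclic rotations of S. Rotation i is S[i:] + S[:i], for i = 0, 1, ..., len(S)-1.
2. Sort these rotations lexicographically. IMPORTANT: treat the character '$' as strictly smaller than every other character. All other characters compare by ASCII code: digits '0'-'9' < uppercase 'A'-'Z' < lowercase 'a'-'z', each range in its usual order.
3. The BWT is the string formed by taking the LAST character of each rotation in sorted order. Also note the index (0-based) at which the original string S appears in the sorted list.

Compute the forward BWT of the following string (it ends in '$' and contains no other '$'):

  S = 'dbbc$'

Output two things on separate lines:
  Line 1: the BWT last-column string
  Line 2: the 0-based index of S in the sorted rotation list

Answer: cdbb$
4

Derivation:
All 5 rotations (rotation i = S[i:]+S[:i]):
  rot[0] = dbbc$
  rot[1] = bbc$d
  rot[2] = bc$db
  rot[3] = c$dbb
  rot[4] = $dbbc
Sorted (with $ < everything):
  sorted[0] = $dbbc  (last char: 'c')
  sorted[1] = bbc$d  (last char: 'd')
  sorted[2] = bc$db  (last char: 'b')
  sorted[3] = c$dbb  (last char: 'b')
  sorted[4] = dbbc$  (last char: '$')
Last column: cdbb$
Original string S is at sorted index 4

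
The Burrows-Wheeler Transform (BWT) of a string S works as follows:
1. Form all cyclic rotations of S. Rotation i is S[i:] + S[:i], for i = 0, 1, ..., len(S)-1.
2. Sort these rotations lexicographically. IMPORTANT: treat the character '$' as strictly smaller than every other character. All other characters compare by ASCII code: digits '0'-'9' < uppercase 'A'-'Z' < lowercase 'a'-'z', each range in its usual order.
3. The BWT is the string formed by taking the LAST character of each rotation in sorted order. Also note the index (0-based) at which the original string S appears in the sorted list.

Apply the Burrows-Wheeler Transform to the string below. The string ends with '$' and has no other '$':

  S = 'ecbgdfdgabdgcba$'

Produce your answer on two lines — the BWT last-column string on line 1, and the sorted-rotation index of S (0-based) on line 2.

Answer: abgcacgegfb$dddb
11

Derivation:
All 16 rotations (rotation i = S[i:]+S[:i]):
  rot[0] = ecbgdfdgabdgcba$
  rot[1] = cbgdfdgabdgcba$e
  rot[2] = bgdfdgabdgcba$ec
  rot[3] = gdfdgabdgcba$ecb
  rot[4] = dfdgabdgcba$ecbg
  rot[5] = fdgabdgcba$ecbgd
  rot[6] = dgabdgcba$ecbgdf
  rot[7] = gabdgcba$ecbgdfd
  rot[8] = abdgcba$ecbgdfdg
  rot[9] = bdgcba$ecbgdfdga
  rot[10] = dgcba$ecbgdfdgab
  rot[11] = gcba$ecbgdfdgabd
  rot[12] = cba$ecbgdfdgabdg
  rot[13] = ba$ecbgdfdgabdgc
  rot[14] = a$ecbgdfdgabdgcb
  rot[15] = $ecbgdfdgabdgcba
Sorted (with $ < everything):
  sorted[0] = $ecbgdfdgabdgcba  (last char: 'a')
  sorted[1] = a$ecbgdfdgabdgcb  (last char: 'b')
  sorted[2] = abdgcba$ecbgdfdg  (last char: 'g')
  sorted[3] = ba$ecbgdfdgabdgc  (last char: 'c')
  sorted[4] = bdgcba$ecbgdfdga  (last char: 'a')
  sorted[5] = bgdfdgabdgcba$ec  (last char: 'c')
  sorted[6] = cba$ecbgdfdgabdg  (last char: 'g')
  sorted[7] = cbgdfdgabdgcba$e  (last char: 'e')
  sorted[8] = dfdgabdgcba$ecbg  (last char: 'g')
  sorted[9] = dgabdgcba$ecbgdf  (last char: 'f')
  sorted[10] = dgcba$ecbgdfdgab  (last char: 'b')
  sorted[11] = ecbgdfdgabdgcba$  (last char: '$')
  sorted[12] = fdgabdgcba$ecbgd  (last char: 'd')
  sorted[13] = gabdgcba$ecbgdfd  (last char: 'd')
  sorted[14] = gcba$ecbgdfdgabd  (last char: 'd')
  sorted[15] = gdfdgabdgcba$ecb  (last char: 'b')
Last column: abgcacgegfb$dddb
Original string S is at sorted index 11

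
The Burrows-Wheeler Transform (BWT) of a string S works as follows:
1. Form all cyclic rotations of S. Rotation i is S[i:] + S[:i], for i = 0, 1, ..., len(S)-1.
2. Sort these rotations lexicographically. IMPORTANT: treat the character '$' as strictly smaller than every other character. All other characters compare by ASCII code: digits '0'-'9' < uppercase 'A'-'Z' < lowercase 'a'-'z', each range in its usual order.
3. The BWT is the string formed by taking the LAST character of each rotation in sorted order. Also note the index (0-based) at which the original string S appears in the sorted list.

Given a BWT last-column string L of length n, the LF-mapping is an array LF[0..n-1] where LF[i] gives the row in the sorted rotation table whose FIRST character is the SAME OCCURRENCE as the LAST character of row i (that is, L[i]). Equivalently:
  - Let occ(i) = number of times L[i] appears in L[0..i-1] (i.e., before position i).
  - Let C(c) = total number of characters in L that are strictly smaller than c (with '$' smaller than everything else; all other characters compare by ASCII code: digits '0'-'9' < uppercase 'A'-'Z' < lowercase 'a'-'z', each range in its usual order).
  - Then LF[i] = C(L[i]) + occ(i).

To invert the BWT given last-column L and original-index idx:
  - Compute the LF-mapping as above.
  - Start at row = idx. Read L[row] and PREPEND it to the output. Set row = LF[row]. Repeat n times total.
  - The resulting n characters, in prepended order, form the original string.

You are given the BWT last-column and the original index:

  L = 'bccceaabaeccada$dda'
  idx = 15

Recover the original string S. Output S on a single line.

LF mapping: 7 9 10 11 17 1 2 8 3 18 12 13 4 14 5 0 15 16 6
Walk LF starting at row 15, prepending L[row]:
  step 1: row=15, L[15]='$', prepend. Next row=LF[15]=0
  step 2: row=0, L[0]='b', prepend. Next row=LF[0]=7
  step 3: row=7, L[7]='b', prepend. Next row=LF[7]=8
  step 4: row=8, L[8]='a', prepend. Next row=LF[8]=3
  step 5: row=3, L[3]='c', prepend. Next row=LF[3]=11
  step 6: row=11, L[11]='c', prepend. Next row=LF[11]=13
  step 7: row=13, L[13]='d', prepend. Next row=LF[13]=14
  step 8: row=14, L[14]='a', prepend. Next row=LF[14]=5
  step 9: row=5, L[5]='a', prepend. Next row=LF[5]=1
  step 10: row=1, L[1]='c', prepend. Next row=LF[1]=9
  step 11: row=9, L[9]='e', prepend. Next row=LF[9]=18
  step 12: row=18, L[18]='a', prepend. Next row=LF[18]=6
  step 13: row=6, L[6]='a', prepend. Next row=LF[6]=2
  step 14: row=2, L[2]='c', prepend. Next row=LF[2]=10
  step 15: row=10, L[10]='c', prepend. Next row=LF[10]=12
  step 16: row=12, L[12]='a', prepend. Next row=LF[12]=4
  step 17: row=4, L[4]='e', prepend. Next row=LF[4]=17
  step 18: row=17, L[17]='d', prepend. Next row=LF[17]=16
  step 19: row=16, L[16]='d', prepend. Next row=LF[16]=15
Reversed output: ddeaccaaecaadccabb$

Answer: ddeaccaaecaadccabb$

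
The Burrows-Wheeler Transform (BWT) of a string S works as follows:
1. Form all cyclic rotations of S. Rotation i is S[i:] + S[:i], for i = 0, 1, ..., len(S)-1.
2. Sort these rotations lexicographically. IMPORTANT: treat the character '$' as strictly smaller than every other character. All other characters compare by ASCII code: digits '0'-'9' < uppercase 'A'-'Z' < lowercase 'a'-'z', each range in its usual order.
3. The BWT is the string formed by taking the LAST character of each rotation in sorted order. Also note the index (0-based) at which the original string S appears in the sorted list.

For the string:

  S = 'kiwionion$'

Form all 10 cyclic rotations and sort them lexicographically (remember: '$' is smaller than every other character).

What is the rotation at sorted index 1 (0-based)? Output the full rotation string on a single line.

Answer: ion$kiwion

Derivation:
All 10 rotations (rotation i = S[i:]+S[:i]):
  rot[0] = kiwionion$
  rot[1] = iwionion$k
  rot[2] = wionion$ki
  rot[3] = ionion$kiw
  rot[4] = onion$kiwi
  rot[5] = nion$kiwio
  rot[6] = ion$kiwion
  rot[7] = on$kiwioni
  rot[8] = n$kiwionio
  rot[9] = $kiwionion
Sorted (with $ < everything):
  sorted[0] = $kiwionion
  sorted[1] = ion$kiwion
  sorted[2] = ionion$kiw
  sorted[3] = iwionion$k
  sorted[4] = kiwionion$
  sorted[5] = n$kiwionio
  sorted[6] = nion$kiwio
  sorted[7] = on$kiwioni
  sorted[8] = onion$kiwi
  sorted[9] = wionion$ki
sorted[1] = ion$kiwion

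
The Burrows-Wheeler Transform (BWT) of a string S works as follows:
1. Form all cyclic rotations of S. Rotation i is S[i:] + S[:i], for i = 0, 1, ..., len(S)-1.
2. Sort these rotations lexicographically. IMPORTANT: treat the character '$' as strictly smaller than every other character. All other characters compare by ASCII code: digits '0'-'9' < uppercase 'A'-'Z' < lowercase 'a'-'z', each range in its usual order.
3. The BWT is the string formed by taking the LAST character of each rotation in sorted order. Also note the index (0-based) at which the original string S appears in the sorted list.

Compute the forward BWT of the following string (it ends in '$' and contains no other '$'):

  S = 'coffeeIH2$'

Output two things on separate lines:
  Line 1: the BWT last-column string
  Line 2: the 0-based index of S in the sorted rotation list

All 10 rotations (rotation i = S[i:]+S[:i]):
  rot[0] = coffeeIH2$
  rot[1] = offeeIH2$c
  rot[2] = ffeeIH2$co
  rot[3] = feeIH2$cof
  rot[4] = eeIH2$coff
  rot[5] = eIH2$coffe
  rot[6] = IH2$coffee
  rot[7] = H2$coffeeI
  rot[8] = 2$coffeeIH
  rot[9] = $coffeeIH2
Sorted (with $ < everything):
  sorted[0] = $coffeeIH2  (last char: '2')
  sorted[1] = 2$coffeeIH  (last char: 'H')
  sorted[2] = H2$coffeeI  (last char: 'I')
  sorted[3] = IH2$coffee  (last char: 'e')
  sorted[4] = coffeeIH2$  (last char: '$')
  sorted[5] = eIH2$coffe  (last char: 'e')
  sorted[6] = eeIH2$coff  (last char: 'f')
  sorted[7] = feeIH2$cof  (last char: 'f')
  sorted[8] = ffeeIH2$co  (last char: 'o')
  sorted[9] = offeeIH2$c  (last char: 'c')
Last column: 2HIe$effoc
Original string S is at sorted index 4

Answer: 2HIe$effoc
4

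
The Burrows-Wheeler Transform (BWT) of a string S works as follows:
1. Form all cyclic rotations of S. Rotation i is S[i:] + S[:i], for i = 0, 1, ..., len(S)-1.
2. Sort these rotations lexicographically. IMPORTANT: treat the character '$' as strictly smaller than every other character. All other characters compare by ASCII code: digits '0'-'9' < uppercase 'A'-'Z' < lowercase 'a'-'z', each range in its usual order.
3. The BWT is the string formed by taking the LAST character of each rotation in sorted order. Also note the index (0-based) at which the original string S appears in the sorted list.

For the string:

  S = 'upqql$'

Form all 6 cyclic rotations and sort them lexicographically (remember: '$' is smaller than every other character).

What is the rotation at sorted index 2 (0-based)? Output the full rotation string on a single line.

All 6 rotations (rotation i = S[i:]+S[:i]):
  rot[0] = upqql$
  rot[1] = pqql$u
  rot[2] = qql$up
  rot[3] = ql$upq
  rot[4] = l$upqq
  rot[5] = $upqql
Sorted (with $ < everything):
  sorted[0] = $upqql
  sorted[1] = l$upqq
  sorted[2] = pqql$u
  sorted[3] = ql$upq
  sorted[4] = qql$up
  sorted[5] = upqql$
sorted[2] = pqql$u

Answer: pqql$u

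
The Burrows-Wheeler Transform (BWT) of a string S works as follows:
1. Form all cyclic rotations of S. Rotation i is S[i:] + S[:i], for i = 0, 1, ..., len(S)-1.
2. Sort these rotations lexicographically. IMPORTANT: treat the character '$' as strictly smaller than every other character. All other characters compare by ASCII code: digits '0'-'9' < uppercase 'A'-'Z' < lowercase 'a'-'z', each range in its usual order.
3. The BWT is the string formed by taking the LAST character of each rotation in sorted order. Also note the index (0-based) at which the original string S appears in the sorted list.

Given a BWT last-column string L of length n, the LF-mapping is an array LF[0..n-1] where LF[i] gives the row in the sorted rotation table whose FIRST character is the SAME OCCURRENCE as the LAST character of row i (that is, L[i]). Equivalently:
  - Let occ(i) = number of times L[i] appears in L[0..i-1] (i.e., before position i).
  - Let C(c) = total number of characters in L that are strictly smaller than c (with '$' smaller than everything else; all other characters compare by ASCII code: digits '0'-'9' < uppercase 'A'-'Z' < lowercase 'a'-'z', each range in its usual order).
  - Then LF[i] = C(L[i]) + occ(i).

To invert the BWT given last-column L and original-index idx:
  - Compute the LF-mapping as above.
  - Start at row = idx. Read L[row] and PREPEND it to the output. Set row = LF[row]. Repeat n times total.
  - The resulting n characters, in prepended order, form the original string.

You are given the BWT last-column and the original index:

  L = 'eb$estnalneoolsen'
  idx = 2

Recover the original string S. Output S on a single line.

LF mapping: 3 2 0 4 14 16 9 1 7 10 5 12 13 8 15 6 11
Walk LF starting at row 2, prepending L[row]:
  step 1: row=2, L[2]='$', prepend. Next row=LF[2]=0
  step 2: row=0, L[0]='e', prepend. Next row=LF[0]=3
  step 3: row=3, L[3]='e', prepend. Next row=LF[3]=4
  step 4: row=4, L[4]='s', prepend. Next row=LF[4]=14
  step 5: row=14, L[14]='s', prepend. Next row=LF[14]=15
  step 6: row=15, L[15]='e', prepend. Next row=LF[15]=6
  step 7: row=6, L[6]='n', prepend. Next row=LF[6]=9
  step 8: row=9, L[9]='n', prepend. Next row=LF[9]=10
  step 9: row=10, L[10]='e', prepend. Next row=LF[10]=5
  step 10: row=5, L[5]='t', prepend. Next row=LF[5]=16
  step 11: row=16, L[16]='n', prepend. Next row=LF[16]=11
  step 12: row=11, L[11]='o', prepend. Next row=LF[11]=12
  step 13: row=12, L[12]='o', prepend. Next row=LF[12]=13
  step 14: row=13, L[13]='l', prepend. Next row=LF[13]=8
  step 15: row=8, L[8]='l', prepend. Next row=LF[8]=7
  step 16: row=7, L[7]='a', prepend. Next row=LF[7]=1
  step 17: row=1, L[1]='b', prepend. Next row=LF[1]=2
Reversed output: balloontennessee$

Answer: balloontennessee$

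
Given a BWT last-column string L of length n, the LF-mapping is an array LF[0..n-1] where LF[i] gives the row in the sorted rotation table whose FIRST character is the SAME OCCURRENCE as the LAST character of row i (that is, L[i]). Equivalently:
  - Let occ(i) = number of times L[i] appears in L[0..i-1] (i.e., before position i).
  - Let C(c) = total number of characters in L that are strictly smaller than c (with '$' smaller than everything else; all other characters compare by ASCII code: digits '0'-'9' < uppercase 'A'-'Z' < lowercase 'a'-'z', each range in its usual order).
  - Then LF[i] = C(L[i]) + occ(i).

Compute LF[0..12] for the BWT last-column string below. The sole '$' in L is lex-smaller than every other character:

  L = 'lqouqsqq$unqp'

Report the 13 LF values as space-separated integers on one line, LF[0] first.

Answer: 1 5 3 11 6 10 7 8 0 12 2 9 4

Derivation:
Char counts: '$':1, 'l':1, 'n':1, 'o':1, 'p':1, 'q':5, 's':1, 'u':2
C (first-col start): C('$')=0, C('l')=1, C('n')=2, C('o')=3, C('p')=4, C('q')=5, C('s')=10, C('u')=11
L[0]='l': occ=0, LF[0]=C('l')+0=1+0=1
L[1]='q': occ=0, LF[1]=C('q')+0=5+0=5
L[2]='o': occ=0, LF[2]=C('o')+0=3+0=3
L[3]='u': occ=0, LF[3]=C('u')+0=11+0=11
L[4]='q': occ=1, LF[4]=C('q')+1=5+1=6
L[5]='s': occ=0, LF[5]=C('s')+0=10+0=10
L[6]='q': occ=2, LF[6]=C('q')+2=5+2=7
L[7]='q': occ=3, LF[7]=C('q')+3=5+3=8
L[8]='$': occ=0, LF[8]=C('$')+0=0+0=0
L[9]='u': occ=1, LF[9]=C('u')+1=11+1=12
L[10]='n': occ=0, LF[10]=C('n')+0=2+0=2
L[11]='q': occ=4, LF[11]=C('q')+4=5+4=9
L[12]='p': occ=0, LF[12]=C('p')+0=4+0=4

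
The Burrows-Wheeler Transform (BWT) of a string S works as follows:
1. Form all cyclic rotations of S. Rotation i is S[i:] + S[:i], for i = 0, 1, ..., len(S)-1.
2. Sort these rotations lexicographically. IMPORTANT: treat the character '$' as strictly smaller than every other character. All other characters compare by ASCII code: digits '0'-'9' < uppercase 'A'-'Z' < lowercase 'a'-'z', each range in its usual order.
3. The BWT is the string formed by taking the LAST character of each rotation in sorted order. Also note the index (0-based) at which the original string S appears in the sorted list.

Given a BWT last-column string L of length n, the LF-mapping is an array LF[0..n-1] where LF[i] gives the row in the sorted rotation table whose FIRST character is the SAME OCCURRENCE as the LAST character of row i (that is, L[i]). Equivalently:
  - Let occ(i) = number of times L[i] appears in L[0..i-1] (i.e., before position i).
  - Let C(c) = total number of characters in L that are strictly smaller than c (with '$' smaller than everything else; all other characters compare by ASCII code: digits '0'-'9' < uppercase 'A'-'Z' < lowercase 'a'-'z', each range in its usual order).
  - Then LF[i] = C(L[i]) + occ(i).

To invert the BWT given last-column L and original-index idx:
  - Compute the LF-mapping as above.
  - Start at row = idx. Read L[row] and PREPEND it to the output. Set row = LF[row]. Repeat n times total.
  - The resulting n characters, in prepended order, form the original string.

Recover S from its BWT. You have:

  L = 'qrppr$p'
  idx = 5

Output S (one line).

Answer: rppprq$

Derivation:
LF mapping: 4 5 1 2 6 0 3
Walk LF starting at row 5, prepending L[row]:
  step 1: row=5, L[5]='$', prepend. Next row=LF[5]=0
  step 2: row=0, L[0]='q', prepend. Next row=LF[0]=4
  step 3: row=4, L[4]='r', prepend. Next row=LF[4]=6
  step 4: row=6, L[6]='p', prepend. Next row=LF[6]=3
  step 5: row=3, L[3]='p', prepend. Next row=LF[3]=2
  step 6: row=2, L[2]='p', prepend. Next row=LF[2]=1
  step 7: row=1, L[1]='r', prepend. Next row=LF[1]=5
Reversed output: rppprq$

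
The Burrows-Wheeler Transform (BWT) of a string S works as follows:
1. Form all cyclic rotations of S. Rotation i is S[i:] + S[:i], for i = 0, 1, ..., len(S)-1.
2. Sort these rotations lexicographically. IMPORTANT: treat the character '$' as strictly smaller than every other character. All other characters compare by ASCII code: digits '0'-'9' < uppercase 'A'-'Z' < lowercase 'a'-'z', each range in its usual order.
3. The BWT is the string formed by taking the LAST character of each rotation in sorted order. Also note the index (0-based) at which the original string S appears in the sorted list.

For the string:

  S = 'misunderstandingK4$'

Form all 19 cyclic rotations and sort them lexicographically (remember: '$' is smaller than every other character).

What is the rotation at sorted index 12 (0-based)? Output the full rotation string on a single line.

All 19 rotations (rotation i = S[i:]+S[:i]):
  rot[0] = misunderstandingK4$
  rot[1] = isunderstandingK4$m
  rot[2] = sunderstandingK4$mi
  rot[3] = understandingK4$mis
  rot[4] = nderstandingK4$misu
  rot[5] = derstandingK4$misun
  rot[6] = erstandingK4$misund
  rot[7] = rstandingK4$misunde
  rot[8] = standingK4$misunder
  rot[9] = tandingK4$misunders
  rot[10] = andingK4$misunderst
  rot[11] = ndingK4$misundersta
  rot[12] = dingK4$misunderstan
  rot[13] = ingK4$misunderstand
  rot[14] = ngK4$misunderstandi
  rot[15] = gK4$misunderstandin
  rot[16] = K4$misunderstanding
  rot[17] = 4$misunderstandingK
  rot[18] = $misunderstandingK4
Sorted (with $ < everything):
  sorted[0] = $misunderstandingK4
  sorted[1] = 4$misunderstandingK
  sorted[2] = K4$misunderstanding
  sorted[3] = andingK4$misunderst
  sorted[4] = derstandingK4$misun
  sorted[5] = dingK4$misunderstan
  sorted[6] = erstandingK4$misund
  sorted[7] = gK4$misunderstandin
  sorted[8] = ingK4$misunderstand
  sorted[9] = isunderstandingK4$m
  sorted[10] = misunderstandingK4$
  sorted[11] = nderstandingK4$misu
  sorted[12] = ndingK4$misundersta
  sorted[13] = ngK4$misunderstandi
  sorted[14] = rstandingK4$misunde
  sorted[15] = standingK4$misunder
  sorted[16] = sunderstandingK4$mi
  sorted[17] = tandingK4$misunders
  sorted[18] = understandingK4$mis
sorted[12] = ndingK4$misundersta

Answer: ndingK4$misundersta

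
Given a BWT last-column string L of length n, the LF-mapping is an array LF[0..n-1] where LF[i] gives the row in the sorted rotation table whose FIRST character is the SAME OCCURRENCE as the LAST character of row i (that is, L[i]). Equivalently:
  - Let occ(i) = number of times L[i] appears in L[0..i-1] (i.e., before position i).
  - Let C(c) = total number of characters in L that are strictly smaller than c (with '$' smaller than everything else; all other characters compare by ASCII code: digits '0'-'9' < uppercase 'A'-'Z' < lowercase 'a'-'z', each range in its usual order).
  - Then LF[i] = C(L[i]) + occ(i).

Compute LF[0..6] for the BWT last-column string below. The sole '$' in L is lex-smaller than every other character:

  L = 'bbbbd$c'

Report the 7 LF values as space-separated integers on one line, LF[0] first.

Answer: 1 2 3 4 6 0 5

Derivation:
Char counts: '$':1, 'b':4, 'c':1, 'd':1
C (first-col start): C('$')=0, C('b')=1, C('c')=5, C('d')=6
L[0]='b': occ=0, LF[0]=C('b')+0=1+0=1
L[1]='b': occ=1, LF[1]=C('b')+1=1+1=2
L[2]='b': occ=2, LF[2]=C('b')+2=1+2=3
L[3]='b': occ=3, LF[3]=C('b')+3=1+3=4
L[4]='d': occ=0, LF[4]=C('d')+0=6+0=6
L[5]='$': occ=0, LF[5]=C('$')+0=0+0=0
L[6]='c': occ=0, LF[6]=C('c')+0=5+0=5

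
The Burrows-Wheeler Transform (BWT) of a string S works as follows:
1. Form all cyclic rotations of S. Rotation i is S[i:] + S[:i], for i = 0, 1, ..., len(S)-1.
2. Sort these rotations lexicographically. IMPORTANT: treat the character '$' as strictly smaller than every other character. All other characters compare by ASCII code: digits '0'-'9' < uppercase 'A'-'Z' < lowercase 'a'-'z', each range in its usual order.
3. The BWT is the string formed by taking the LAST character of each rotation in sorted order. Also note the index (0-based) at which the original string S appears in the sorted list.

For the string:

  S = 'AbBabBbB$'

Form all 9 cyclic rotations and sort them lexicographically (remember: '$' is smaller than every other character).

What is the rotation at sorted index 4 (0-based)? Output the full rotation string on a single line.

Answer: BbB$AbBab

Derivation:
All 9 rotations (rotation i = S[i:]+S[:i]):
  rot[0] = AbBabBbB$
  rot[1] = bBabBbB$A
  rot[2] = BabBbB$Ab
  rot[3] = abBbB$AbB
  rot[4] = bBbB$AbBa
  rot[5] = BbB$AbBab
  rot[6] = bB$AbBabB
  rot[7] = B$AbBabBb
  rot[8] = $AbBabBbB
Sorted (with $ < everything):
  sorted[0] = $AbBabBbB
  sorted[1] = AbBabBbB$
  sorted[2] = B$AbBabBb
  sorted[3] = BabBbB$Ab
  sorted[4] = BbB$AbBab
  sorted[5] = abBbB$AbB
  sorted[6] = bB$AbBabB
  sorted[7] = bBabBbB$A
  sorted[8] = bBbB$AbBa
sorted[4] = BbB$AbBab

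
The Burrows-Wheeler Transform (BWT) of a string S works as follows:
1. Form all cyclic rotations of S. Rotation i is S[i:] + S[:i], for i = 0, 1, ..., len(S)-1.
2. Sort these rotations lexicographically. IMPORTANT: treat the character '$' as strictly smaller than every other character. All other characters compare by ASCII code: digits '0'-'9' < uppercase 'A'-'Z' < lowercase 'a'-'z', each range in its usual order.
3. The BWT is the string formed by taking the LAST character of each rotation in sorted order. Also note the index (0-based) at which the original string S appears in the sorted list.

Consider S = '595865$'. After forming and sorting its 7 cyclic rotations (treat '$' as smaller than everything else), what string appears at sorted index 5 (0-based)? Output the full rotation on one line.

All 7 rotations (rotation i = S[i:]+S[:i]):
  rot[0] = 595865$
  rot[1] = 95865$5
  rot[2] = 5865$59
  rot[3] = 865$595
  rot[4] = 65$5958
  rot[5] = 5$59586
  rot[6] = $595865
Sorted (with $ < everything):
  sorted[0] = $595865
  sorted[1] = 5$59586
  sorted[2] = 5865$59
  sorted[3] = 595865$
  sorted[4] = 65$5958
  sorted[5] = 865$595
  sorted[6] = 95865$5
sorted[5] = 865$595

Answer: 865$595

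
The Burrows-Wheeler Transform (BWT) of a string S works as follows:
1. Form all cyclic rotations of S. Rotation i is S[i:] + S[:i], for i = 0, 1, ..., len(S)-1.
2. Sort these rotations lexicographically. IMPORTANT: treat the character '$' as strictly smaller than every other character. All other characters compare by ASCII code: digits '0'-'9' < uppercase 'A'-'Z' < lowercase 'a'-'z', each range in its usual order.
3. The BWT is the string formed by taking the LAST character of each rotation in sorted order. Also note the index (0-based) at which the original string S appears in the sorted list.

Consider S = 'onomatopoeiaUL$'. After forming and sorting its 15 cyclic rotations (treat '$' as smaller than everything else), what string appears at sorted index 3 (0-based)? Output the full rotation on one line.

All 15 rotations (rotation i = S[i:]+S[:i]):
  rot[0] = onomatopoeiaUL$
  rot[1] = nomatopoeiaUL$o
  rot[2] = omatopoeiaUL$on
  rot[3] = matopoeiaUL$ono
  rot[4] = atopoeiaUL$onom
  rot[5] = topoeiaUL$onoma
  rot[6] = opoeiaUL$onomat
  rot[7] = poeiaUL$onomato
  rot[8] = oeiaUL$onomatop
  rot[9] = eiaUL$onomatopo
  rot[10] = iaUL$onomatopoe
  rot[11] = aUL$onomatopoei
  rot[12] = UL$onomatopoeia
  rot[13] = L$onomatopoeiaU
  rot[14] = $onomatopoeiaUL
Sorted (with $ < everything):
  sorted[0] = $onomatopoeiaUL
  sorted[1] = L$onomatopoeiaU
  sorted[2] = UL$onomatopoeia
  sorted[3] = aUL$onomatopoei
  sorted[4] = atopoeiaUL$onom
  sorted[5] = eiaUL$onomatopo
  sorted[6] = iaUL$onomatopoe
  sorted[7] = matopoeiaUL$ono
  sorted[8] = nomatopoeiaUL$o
  sorted[9] = oeiaUL$onomatop
  sorted[10] = omatopoeiaUL$on
  sorted[11] = onomatopoeiaUL$
  sorted[12] = opoeiaUL$onomat
  sorted[13] = poeiaUL$onomato
  sorted[14] = topoeiaUL$onoma
sorted[3] = aUL$onomatopoei

Answer: aUL$onomatopoei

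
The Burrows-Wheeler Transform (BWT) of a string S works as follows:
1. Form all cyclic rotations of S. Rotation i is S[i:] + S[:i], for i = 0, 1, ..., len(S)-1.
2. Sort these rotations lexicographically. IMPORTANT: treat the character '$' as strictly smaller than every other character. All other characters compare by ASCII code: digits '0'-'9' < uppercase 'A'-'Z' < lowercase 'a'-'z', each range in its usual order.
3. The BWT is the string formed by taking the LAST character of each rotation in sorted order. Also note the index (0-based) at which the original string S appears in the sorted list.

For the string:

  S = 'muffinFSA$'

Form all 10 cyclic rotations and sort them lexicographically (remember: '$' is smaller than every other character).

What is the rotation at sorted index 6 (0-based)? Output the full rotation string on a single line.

All 10 rotations (rotation i = S[i:]+S[:i]):
  rot[0] = muffinFSA$
  rot[1] = uffinFSA$m
  rot[2] = ffinFSA$mu
  rot[3] = finFSA$muf
  rot[4] = inFSA$muff
  rot[5] = nFSA$muffi
  rot[6] = FSA$muffin
  rot[7] = SA$muffinF
  rot[8] = A$muffinFS
  rot[9] = $muffinFSA
Sorted (with $ < everything):
  sorted[0] = $muffinFSA
  sorted[1] = A$muffinFS
  sorted[2] = FSA$muffin
  sorted[3] = SA$muffinF
  sorted[4] = ffinFSA$mu
  sorted[5] = finFSA$muf
  sorted[6] = inFSA$muff
  sorted[7] = muffinFSA$
  sorted[8] = nFSA$muffi
  sorted[9] = uffinFSA$m
sorted[6] = inFSA$muff

Answer: inFSA$muff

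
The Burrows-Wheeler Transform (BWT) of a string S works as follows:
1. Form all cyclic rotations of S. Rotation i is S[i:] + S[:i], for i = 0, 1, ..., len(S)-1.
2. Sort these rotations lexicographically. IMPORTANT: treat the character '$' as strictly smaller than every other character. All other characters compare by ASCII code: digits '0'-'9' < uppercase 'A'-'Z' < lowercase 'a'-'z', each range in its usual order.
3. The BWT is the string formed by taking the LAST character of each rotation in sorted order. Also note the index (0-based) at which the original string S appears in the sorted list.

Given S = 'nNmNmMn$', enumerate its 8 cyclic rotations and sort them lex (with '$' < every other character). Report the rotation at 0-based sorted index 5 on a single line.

All 8 rotations (rotation i = S[i:]+S[:i]):
  rot[0] = nNmNmMn$
  rot[1] = NmNmMn$n
  rot[2] = mNmMn$nN
  rot[3] = NmMn$nNm
  rot[4] = mMn$nNmN
  rot[5] = Mn$nNmNm
  rot[6] = n$nNmNmM
  rot[7] = $nNmNmMn
Sorted (with $ < everything):
  sorted[0] = $nNmNmMn
  sorted[1] = Mn$nNmNm
  sorted[2] = NmMn$nNm
  sorted[3] = NmNmMn$n
  sorted[4] = mMn$nNmN
  sorted[5] = mNmMn$nN
  sorted[6] = n$nNmNmM
  sorted[7] = nNmNmMn$
sorted[5] = mNmMn$nN

Answer: mNmMn$nN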